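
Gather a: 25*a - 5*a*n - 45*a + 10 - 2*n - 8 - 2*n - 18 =a*(-5*n - 20) - 4*n - 16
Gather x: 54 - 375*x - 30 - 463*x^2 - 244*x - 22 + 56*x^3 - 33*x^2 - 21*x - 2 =56*x^3 - 496*x^2 - 640*x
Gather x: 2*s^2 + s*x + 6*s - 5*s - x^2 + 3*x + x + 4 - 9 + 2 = 2*s^2 + s - x^2 + x*(s + 4) - 3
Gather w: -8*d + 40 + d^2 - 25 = d^2 - 8*d + 15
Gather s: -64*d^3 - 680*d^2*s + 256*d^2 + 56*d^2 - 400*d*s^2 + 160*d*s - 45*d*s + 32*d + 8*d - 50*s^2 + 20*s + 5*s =-64*d^3 + 312*d^2 + 40*d + s^2*(-400*d - 50) + s*(-680*d^2 + 115*d + 25)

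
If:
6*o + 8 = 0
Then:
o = -4/3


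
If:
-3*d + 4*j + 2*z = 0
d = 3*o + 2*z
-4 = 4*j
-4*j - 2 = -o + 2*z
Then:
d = -10/11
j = -1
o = -8/11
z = 7/11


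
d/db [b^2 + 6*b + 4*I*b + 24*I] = 2*b + 6 + 4*I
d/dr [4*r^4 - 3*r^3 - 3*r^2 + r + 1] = 16*r^3 - 9*r^2 - 6*r + 1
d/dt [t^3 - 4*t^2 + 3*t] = 3*t^2 - 8*t + 3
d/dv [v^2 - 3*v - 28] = 2*v - 3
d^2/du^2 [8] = 0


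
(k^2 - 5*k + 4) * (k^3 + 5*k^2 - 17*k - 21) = k^5 - 38*k^3 + 84*k^2 + 37*k - 84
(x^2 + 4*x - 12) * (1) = x^2 + 4*x - 12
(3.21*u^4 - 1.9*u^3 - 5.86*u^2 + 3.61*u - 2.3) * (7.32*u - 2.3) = 23.4972*u^5 - 21.291*u^4 - 38.5252*u^3 + 39.9032*u^2 - 25.139*u + 5.29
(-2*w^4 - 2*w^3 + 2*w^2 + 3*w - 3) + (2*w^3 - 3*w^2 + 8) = -2*w^4 - w^2 + 3*w + 5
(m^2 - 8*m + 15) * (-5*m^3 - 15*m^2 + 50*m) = -5*m^5 + 25*m^4 + 95*m^3 - 625*m^2 + 750*m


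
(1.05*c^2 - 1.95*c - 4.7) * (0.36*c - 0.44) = 0.378*c^3 - 1.164*c^2 - 0.834*c + 2.068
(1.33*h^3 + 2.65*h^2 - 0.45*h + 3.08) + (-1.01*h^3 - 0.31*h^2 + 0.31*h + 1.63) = 0.32*h^3 + 2.34*h^2 - 0.14*h + 4.71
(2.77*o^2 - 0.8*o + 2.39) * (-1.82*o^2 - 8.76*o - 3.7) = -5.0414*o^4 - 22.8092*o^3 - 7.5908*o^2 - 17.9764*o - 8.843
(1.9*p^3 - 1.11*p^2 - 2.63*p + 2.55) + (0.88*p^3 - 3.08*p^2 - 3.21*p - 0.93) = 2.78*p^3 - 4.19*p^2 - 5.84*p + 1.62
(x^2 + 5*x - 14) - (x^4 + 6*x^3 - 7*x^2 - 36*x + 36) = -x^4 - 6*x^3 + 8*x^2 + 41*x - 50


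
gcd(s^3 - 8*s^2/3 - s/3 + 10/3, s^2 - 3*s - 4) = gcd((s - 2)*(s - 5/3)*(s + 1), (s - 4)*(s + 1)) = s + 1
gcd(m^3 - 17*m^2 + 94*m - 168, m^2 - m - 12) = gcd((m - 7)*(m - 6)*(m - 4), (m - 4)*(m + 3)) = m - 4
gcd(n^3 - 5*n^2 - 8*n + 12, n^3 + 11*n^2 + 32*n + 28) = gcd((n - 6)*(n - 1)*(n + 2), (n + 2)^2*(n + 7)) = n + 2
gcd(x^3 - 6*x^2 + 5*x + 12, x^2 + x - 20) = x - 4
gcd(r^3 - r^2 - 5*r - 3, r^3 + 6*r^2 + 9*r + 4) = r^2 + 2*r + 1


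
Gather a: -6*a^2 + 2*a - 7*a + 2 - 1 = -6*a^2 - 5*a + 1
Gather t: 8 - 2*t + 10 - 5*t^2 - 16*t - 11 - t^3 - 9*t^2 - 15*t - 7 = -t^3 - 14*t^2 - 33*t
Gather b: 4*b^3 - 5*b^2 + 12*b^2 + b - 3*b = 4*b^3 + 7*b^2 - 2*b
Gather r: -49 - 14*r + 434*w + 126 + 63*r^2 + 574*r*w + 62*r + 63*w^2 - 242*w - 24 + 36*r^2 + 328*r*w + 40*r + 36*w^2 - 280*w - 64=99*r^2 + r*(902*w + 88) + 99*w^2 - 88*w - 11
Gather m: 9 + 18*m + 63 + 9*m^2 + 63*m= 9*m^2 + 81*m + 72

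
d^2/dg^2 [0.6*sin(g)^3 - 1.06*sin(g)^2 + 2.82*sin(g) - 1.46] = -3.27*sin(g) + 1.35*sin(3*g) - 2.12*cos(2*g)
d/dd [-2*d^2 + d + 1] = 1 - 4*d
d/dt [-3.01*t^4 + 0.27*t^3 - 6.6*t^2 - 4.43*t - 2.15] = -12.04*t^3 + 0.81*t^2 - 13.2*t - 4.43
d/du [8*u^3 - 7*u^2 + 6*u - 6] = 24*u^2 - 14*u + 6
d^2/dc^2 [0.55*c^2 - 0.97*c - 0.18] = 1.10000000000000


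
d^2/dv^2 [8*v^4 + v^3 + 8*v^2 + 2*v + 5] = 96*v^2 + 6*v + 16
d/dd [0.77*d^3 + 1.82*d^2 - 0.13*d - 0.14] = 2.31*d^2 + 3.64*d - 0.13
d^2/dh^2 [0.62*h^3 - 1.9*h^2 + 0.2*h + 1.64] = 3.72*h - 3.8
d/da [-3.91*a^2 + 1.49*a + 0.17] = 1.49 - 7.82*a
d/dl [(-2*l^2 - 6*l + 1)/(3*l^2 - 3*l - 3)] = (8*l^2 + 2*l + 7)/(3*(l^4 - 2*l^3 - l^2 + 2*l + 1))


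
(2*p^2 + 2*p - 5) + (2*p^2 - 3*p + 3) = 4*p^2 - p - 2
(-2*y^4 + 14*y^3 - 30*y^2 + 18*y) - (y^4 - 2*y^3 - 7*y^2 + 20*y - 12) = -3*y^4 + 16*y^3 - 23*y^2 - 2*y + 12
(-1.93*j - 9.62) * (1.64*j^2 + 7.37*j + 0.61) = -3.1652*j^3 - 30.0009*j^2 - 72.0767*j - 5.8682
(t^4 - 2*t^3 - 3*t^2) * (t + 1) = t^5 - t^4 - 5*t^3 - 3*t^2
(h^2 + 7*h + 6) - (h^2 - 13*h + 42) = 20*h - 36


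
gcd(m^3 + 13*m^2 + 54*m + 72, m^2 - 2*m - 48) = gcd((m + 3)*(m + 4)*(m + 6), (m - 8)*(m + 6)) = m + 6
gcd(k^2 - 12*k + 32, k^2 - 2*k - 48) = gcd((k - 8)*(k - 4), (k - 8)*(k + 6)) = k - 8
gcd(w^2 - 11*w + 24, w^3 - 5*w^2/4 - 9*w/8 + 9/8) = 1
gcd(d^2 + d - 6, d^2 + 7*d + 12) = d + 3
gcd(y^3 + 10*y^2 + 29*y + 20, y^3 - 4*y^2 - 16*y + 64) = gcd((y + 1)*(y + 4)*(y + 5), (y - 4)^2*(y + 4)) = y + 4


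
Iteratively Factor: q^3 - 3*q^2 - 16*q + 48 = (q - 4)*(q^2 + q - 12) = (q - 4)*(q + 4)*(q - 3)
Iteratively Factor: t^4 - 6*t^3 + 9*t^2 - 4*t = (t - 4)*(t^3 - 2*t^2 + t) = t*(t - 4)*(t^2 - 2*t + 1) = t*(t - 4)*(t - 1)*(t - 1)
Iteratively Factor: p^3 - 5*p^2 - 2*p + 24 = (p - 3)*(p^2 - 2*p - 8) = (p - 3)*(p + 2)*(p - 4)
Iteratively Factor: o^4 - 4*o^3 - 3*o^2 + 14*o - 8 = (o - 1)*(o^3 - 3*o^2 - 6*o + 8) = (o - 1)^2*(o^2 - 2*o - 8) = (o - 1)^2*(o + 2)*(o - 4)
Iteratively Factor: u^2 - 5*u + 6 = (u - 3)*(u - 2)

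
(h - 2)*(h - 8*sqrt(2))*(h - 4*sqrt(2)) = h^3 - 12*sqrt(2)*h^2 - 2*h^2 + 24*sqrt(2)*h + 64*h - 128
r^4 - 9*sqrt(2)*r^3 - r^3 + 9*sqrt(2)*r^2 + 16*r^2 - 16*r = r*(r - 1)*(r - 8*sqrt(2))*(r - sqrt(2))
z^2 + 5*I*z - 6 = (z + 2*I)*(z + 3*I)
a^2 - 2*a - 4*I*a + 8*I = (a - 2)*(a - 4*I)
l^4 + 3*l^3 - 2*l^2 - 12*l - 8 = (l - 2)*(l + 1)*(l + 2)^2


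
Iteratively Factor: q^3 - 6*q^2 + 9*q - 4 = (q - 4)*(q^2 - 2*q + 1) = (q - 4)*(q - 1)*(q - 1)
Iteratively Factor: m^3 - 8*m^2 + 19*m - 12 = (m - 3)*(m^2 - 5*m + 4) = (m - 3)*(m - 1)*(m - 4)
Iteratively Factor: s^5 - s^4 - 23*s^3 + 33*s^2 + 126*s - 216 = (s + 4)*(s^4 - 5*s^3 - 3*s^2 + 45*s - 54) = (s - 3)*(s + 4)*(s^3 - 2*s^2 - 9*s + 18) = (s - 3)*(s - 2)*(s + 4)*(s^2 - 9) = (s - 3)^2*(s - 2)*(s + 4)*(s + 3)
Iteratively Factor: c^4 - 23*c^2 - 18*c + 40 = (c - 1)*(c^3 + c^2 - 22*c - 40) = (c - 5)*(c - 1)*(c^2 + 6*c + 8) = (c - 5)*(c - 1)*(c + 2)*(c + 4)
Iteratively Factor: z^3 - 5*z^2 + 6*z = (z - 2)*(z^2 - 3*z) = z*(z - 2)*(z - 3)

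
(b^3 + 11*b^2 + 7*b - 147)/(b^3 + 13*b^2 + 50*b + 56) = (b^2 + 4*b - 21)/(b^2 + 6*b + 8)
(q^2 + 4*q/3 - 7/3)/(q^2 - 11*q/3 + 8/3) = (3*q + 7)/(3*q - 8)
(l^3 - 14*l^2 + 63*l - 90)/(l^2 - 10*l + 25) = (l^2 - 9*l + 18)/(l - 5)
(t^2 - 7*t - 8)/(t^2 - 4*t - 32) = (t + 1)/(t + 4)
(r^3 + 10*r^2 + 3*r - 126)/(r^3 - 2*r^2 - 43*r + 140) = (r^2 + 3*r - 18)/(r^2 - 9*r + 20)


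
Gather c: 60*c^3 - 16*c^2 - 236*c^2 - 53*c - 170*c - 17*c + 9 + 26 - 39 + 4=60*c^3 - 252*c^2 - 240*c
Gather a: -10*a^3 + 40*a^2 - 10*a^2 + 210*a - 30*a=-10*a^3 + 30*a^2 + 180*a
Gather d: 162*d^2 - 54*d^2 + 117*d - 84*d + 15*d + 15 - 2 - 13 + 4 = 108*d^2 + 48*d + 4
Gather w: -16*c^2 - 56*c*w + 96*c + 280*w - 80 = -16*c^2 + 96*c + w*(280 - 56*c) - 80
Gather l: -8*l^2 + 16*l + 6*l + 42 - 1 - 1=-8*l^2 + 22*l + 40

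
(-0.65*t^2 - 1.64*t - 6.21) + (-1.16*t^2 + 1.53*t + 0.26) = -1.81*t^2 - 0.11*t - 5.95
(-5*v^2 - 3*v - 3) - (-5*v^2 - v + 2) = -2*v - 5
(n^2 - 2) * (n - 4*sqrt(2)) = n^3 - 4*sqrt(2)*n^2 - 2*n + 8*sqrt(2)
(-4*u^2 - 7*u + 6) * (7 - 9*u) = 36*u^3 + 35*u^2 - 103*u + 42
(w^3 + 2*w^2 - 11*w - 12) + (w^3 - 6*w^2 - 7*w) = 2*w^3 - 4*w^2 - 18*w - 12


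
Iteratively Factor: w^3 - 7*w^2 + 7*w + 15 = (w - 3)*(w^2 - 4*w - 5) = (w - 5)*(w - 3)*(w + 1)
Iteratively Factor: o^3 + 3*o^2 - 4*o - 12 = (o + 3)*(o^2 - 4) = (o + 2)*(o + 3)*(o - 2)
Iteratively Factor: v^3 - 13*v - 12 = (v - 4)*(v^2 + 4*v + 3) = (v - 4)*(v + 3)*(v + 1)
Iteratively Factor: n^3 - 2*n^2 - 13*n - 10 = (n - 5)*(n^2 + 3*n + 2) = (n - 5)*(n + 1)*(n + 2)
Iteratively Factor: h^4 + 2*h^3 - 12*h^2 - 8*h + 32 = (h + 2)*(h^3 - 12*h + 16) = (h + 2)*(h + 4)*(h^2 - 4*h + 4) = (h - 2)*(h + 2)*(h + 4)*(h - 2)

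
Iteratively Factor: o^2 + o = (o)*(o + 1)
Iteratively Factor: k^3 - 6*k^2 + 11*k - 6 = (k - 3)*(k^2 - 3*k + 2) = (k - 3)*(k - 2)*(k - 1)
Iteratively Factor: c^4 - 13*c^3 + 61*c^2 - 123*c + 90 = (c - 3)*(c^3 - 10*c^2 + 31*c - 30) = (c - 3)^2*(c^2 - 7*c + 10) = (c - 3)^2*(c - 2)*(c - 5)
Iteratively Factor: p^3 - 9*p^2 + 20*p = (p)*(p^2 - 9*p + 20) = p*(p - 4)*(p - 5)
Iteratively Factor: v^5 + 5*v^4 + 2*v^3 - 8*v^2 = (v)*(v^4 + 5*v^3 + 2*v^2 - 8*v) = v*(v + 4)*(v^3 + v^2 - 2*v) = v*(v - 1)*(v + 4)*(v^2 + 2*v) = v^2*(v - 1)*(v + 4)*(v + 2)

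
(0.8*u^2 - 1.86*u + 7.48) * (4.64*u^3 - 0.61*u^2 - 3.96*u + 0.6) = 3.712*u^5 - 9.1184*u^4 + 32.6738*u^3 + 3.2828*u^2 - 30.7368*u + 4.488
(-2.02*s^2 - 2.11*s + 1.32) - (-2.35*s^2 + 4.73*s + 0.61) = 0.33*s^2 - 6.84*s + 0.71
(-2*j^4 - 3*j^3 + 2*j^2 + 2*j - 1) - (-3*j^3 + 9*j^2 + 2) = -2*j^4 - 7*j^2 + 2*j - 3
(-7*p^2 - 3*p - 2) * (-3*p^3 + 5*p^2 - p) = 21*p^5 - 26*p^4 - 2*p^3 - 7*p^2 + 2*p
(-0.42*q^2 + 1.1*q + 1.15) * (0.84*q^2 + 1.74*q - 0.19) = -0.3528*q^4 + 0.1932*q^3 + 2.9598*q^2 + 1.792*q - 0.2185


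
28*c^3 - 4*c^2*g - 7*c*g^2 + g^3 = (-7*c + g)*(-2*c + g)*(2*c + g)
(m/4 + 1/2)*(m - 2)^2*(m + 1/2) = m^4/4 - 3*m^3/8 - 5*m^2/4 + 3*m/2 + 1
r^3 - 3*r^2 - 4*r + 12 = (r - 3)*(r - 2)*(r + 2)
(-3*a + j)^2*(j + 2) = 9*a^2*j + 18*a^2 - 6*a*j^2 - 12*a*j + j^3 + 2*j^2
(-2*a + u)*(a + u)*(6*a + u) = -12*a^3 - 8*a^2*u + 5*a*u^2 + u^3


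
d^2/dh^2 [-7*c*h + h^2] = 2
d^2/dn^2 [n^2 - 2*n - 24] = 2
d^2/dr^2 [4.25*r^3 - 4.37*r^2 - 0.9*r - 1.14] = 25.5*r - 8.74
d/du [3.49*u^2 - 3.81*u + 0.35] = 6.98*u - 3.81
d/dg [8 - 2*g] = -2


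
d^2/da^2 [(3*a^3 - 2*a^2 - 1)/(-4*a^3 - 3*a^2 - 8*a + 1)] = 2*(68*a^6 + 288*a^5 - 168*a^4 - 97*a^3 + 213*a^2 + 75*a + 69)/(64*a^9 + 144*a^8 + 492*a^7 + 555*a^6 + 912*a^5 + 357*a^4 + 380*a^3 - 183*a^2 + 24*a - 1)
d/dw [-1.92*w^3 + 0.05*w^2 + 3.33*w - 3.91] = -5.76*w^2 + 0.1*w + 3.33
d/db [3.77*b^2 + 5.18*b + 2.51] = 7.54*b + 5.18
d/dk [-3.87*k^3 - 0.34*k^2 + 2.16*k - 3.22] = -11.61*k^2 - 0.68*k + 2.16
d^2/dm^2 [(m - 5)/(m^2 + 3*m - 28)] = 2*((2 - 3*m)*(m^2 + 3*m - 28) + (m - 5)*(2*m + 3)^2)/(m^2 + 3*m - 28)^3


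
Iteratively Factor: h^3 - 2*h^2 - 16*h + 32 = (h - 4)*(h^2 + 2*h - 8) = (h - 4)*(h - 2)*(h + 4)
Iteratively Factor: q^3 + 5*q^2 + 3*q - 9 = (q - 1)*(q^2 + 6*q + 9) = (q - 1)*(q + 3)*(q + 3)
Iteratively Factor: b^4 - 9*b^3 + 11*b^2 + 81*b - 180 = (b - 4)*(b^3 - 5*b^2 - 9*b + 45) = (b - 5)*(b - 4)*(b^2 - 9) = (b - 5)*(b - 4)*(b + 3)*(b - 3)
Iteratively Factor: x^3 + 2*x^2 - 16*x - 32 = (x + 2)*(x^2 - 16) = (x - 4)*(x + 2)*(x + 4)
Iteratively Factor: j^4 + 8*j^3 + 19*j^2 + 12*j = (j + 4)*(j^3 + 4*j^2 + 3*j) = (j + 3)*(j + 4)*(j^2 + j) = (j + 1)*(j + 3)*(j + 4)*(j)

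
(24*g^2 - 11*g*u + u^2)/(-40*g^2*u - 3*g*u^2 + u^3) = (-3*g + u)/(u*(5*g + u))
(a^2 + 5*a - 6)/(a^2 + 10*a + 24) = (a - 1)/(a + 4)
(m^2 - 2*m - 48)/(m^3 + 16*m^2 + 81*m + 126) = (m - 8)/(m^2 + 10*m + 21)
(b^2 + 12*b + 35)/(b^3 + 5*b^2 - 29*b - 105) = (b + 5)/(b^2 - 2*b - 15)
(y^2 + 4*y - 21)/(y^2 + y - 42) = (y - 3)/(y - 6)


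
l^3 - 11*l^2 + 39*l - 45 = (l - 5)*(l - 3)^2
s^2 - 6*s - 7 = (s - 7)*(s + 1)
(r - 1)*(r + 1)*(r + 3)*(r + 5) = r^4 + 8*r^3 + 14*r^2 - 8*r - 15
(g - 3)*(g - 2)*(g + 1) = g^3 - 4*g^2 + g + 6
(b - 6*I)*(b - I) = b^2 - 7*I*b - 6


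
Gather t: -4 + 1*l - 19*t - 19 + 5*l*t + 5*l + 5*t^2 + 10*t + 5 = 6*l + 5*t^2 + t*(5*l - 9) - 18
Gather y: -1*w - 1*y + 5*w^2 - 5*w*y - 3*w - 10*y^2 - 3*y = 5*w^2 - 4*w - 10*y^2 + y*(-5*w - 4)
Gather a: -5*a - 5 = -5*a - 5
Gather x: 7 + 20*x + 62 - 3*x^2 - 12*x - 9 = -3*x^2 + 8*x + 60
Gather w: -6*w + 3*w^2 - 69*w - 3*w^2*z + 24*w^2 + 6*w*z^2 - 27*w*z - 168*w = w^2*(27 - 3*z) + w*(6*z^2 - 27*z - 243)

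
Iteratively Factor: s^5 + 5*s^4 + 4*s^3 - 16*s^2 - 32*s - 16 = (s - 2)*(s^4 + 7*s^3 + 18*s^2 + 20*s + 8) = (s - 2)*(s + 2)*(s^3 + 5*s^2 + 8*s + 4) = (s - 2)*(s + 2)^2*(s^2 + 3*s + 2) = (s - 2)*(s + 2)^3*(s + 1)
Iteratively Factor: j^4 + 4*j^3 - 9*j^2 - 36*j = (j + 4)*(j^3 - 9*j) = (j - 3)*(j + 4)*(j^2 + 3*j) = (j - 3)*(j + 3)*(j + 4)*(j)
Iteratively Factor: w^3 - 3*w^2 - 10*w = (w + 2)*(w^2 - 5*w) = (w - 5)*(w + 2)*(w)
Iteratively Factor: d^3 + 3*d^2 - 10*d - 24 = (d + 4)*(d^2 - d - 6) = (d - 3)*(d + 4)*(d + 2)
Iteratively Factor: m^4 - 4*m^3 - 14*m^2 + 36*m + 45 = (m - 3)*(m^3 - m^2 - 17*m - 15) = (m - 3)*(m + 1)*(m^2 - 2*m - 15) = (m - 3)*(m + 1)*(m + 3)*(m - 5)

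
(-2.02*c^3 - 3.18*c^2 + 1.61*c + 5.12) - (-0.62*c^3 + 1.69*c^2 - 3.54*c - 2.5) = -1.4*c^3 - 4.87*c^2 + 5.15*c + 7.62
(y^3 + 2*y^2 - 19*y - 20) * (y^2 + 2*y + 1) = y^5 + 4*y^4 - 14*y^3 - 56*y^2 - 59*y - 20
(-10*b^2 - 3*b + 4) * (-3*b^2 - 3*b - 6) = 30*b^4 + 39*b^3 + 57*b^2 + 6*b - 24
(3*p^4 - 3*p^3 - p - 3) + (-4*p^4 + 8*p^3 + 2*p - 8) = -p^4 + 5*p^3 + p - 11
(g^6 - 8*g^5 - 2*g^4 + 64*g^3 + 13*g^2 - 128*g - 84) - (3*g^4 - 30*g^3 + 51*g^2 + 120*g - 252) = g^6 - 8*g^5 - 5*g^4 + 94*g^3 - 38*g^2 - 248*g + 168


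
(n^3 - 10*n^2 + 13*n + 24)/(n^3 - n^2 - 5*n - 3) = (n - 8)/(n + 1)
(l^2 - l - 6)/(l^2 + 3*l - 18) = (l + 2)/(l + 6)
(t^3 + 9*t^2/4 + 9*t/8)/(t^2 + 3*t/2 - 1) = t*(8*t^2 + 18*t + 9)/(4*(2*t^2 + 3*t - 2))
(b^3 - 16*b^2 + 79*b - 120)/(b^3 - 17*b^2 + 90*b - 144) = (b - 5)/(b - 6)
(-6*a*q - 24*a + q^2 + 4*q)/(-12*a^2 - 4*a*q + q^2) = (q + 4)/(2*a + q)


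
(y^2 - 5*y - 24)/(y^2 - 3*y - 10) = (-y^2 + 5*y + 24)/(-y^2 + 3*y + 10)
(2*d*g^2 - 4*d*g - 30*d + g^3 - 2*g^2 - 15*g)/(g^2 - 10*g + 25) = (2*d*g + 6*d + g^2 + 3*g)/(g - 5)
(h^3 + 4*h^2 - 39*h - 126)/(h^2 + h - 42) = h + 3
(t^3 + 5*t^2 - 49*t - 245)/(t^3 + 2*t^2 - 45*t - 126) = (t^2 + 12*t + 35)/(t^2 + 9*t + 18)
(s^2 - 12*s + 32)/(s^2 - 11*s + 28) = (s - 8)/(s - 7)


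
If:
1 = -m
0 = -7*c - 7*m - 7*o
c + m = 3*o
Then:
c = 1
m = -1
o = 0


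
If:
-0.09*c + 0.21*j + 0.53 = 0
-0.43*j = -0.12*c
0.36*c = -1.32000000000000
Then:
No Solution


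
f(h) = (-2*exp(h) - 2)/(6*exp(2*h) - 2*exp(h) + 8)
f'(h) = (-2*exp(h) - 2)*(-12*exp(2*h) + 2*exp(h))/(6*exp(2*h) - 2*exp(h) + 8)^2 - 2*exp(h)/(6*exp(2*h) - 2*exp(h) + 8)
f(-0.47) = -0.36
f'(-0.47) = -0.00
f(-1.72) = -0.30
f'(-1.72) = -0.04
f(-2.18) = -0.28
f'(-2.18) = -0.03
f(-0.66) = -0.35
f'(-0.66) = -0.03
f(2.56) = -0.03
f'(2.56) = 0.03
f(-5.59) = -0.25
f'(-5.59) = -0.00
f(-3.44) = -0.26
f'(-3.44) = -0.01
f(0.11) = -0.32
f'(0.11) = 0.14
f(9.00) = 0.00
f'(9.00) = 0.00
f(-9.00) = -0.25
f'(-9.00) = 0.00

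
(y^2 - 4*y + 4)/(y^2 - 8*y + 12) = (y - 2)/(y - 6)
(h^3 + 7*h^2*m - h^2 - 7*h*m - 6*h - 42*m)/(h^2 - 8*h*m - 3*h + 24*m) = (h^2 + 7*h*m + 2*h + 14*m)/(h - 8*m)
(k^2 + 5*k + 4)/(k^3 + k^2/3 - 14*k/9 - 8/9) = 9*(k + 4)/(9*k^2 - 6*k - 8)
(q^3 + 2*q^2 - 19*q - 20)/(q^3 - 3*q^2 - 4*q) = (q + 5)/q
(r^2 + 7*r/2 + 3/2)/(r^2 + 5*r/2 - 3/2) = (2*r + 1)/(2*r - 1)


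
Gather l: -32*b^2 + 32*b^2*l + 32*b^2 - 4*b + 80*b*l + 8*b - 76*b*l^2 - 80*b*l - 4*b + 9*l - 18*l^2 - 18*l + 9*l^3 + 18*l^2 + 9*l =32*b^2*l - 76*b*l^2 + 9*l^3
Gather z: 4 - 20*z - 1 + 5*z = 3 - 15*z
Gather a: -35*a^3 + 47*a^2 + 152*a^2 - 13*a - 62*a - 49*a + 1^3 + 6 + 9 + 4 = -35*a^3 + 199*a^2 - 124*a + 20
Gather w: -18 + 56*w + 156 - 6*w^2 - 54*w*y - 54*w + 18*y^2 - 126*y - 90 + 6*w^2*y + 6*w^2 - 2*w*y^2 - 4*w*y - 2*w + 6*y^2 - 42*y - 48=6*w^2*y + w*(-2*y^2 - 58*y) + 24*y^2 - 168*y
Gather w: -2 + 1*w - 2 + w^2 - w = w^2 - 4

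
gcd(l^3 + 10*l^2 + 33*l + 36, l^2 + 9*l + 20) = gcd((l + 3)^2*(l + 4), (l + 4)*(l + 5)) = l + 4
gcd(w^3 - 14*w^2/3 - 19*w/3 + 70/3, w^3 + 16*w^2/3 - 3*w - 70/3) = w^2 + w/3 - 14/3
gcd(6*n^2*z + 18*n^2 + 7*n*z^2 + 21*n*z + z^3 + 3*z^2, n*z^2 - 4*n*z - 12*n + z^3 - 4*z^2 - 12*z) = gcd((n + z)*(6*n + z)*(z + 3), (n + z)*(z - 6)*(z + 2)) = n + z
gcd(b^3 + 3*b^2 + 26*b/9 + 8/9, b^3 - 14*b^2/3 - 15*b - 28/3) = b^2 + 7*b/3 + 4/3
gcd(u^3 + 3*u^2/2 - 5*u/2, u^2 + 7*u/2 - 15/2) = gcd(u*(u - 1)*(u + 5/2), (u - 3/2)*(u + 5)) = 1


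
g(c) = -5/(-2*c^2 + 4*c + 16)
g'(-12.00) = 0.00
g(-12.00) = 0.02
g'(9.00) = -0.01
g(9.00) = 0.05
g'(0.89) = 0.01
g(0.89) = -0.28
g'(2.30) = -0.12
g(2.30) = -0.34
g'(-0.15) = 0.10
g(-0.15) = -0.33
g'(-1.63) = 3.03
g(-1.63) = -1.20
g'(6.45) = -0.06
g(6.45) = 0.12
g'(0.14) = 0.06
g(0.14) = -0.30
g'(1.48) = -0.03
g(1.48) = -0.29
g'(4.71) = -0.82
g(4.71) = 0.52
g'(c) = -5*(4*c - 4)/(-2*c^2 + 4*c + 16)^2 = 5*(1 - c)/(-c^2 + 2*c + 8)^2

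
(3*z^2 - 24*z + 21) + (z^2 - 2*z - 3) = 4*z^2 - 26*z + 18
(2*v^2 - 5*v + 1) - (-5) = 2*v^2 - 5*v + 6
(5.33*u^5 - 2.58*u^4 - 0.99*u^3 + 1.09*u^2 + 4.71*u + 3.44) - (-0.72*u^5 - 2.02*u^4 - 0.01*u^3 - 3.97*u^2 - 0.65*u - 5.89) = 6.05*u^5 - 0.56*u^4 - 0.98*u^3 + 5.06*u^2 + 5.36*u + 9.33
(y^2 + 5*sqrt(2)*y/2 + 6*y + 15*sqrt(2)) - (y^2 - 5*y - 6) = 5*sqrt(2)*y/2 + 11*y + 6 + 15*sqrt(2)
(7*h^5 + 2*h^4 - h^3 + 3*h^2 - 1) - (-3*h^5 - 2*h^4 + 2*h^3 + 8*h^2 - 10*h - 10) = 10*h^5 + 4*h^4 - 3*h^3 - 5*h^2 + 10*h + 9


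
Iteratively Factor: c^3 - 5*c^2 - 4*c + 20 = (c - 2)*(c^2 - 3*c - 10) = (c - 5)*(c - 2)*(c + 2)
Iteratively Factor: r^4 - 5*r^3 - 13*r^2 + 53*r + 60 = (r + 3)*(r^3 - 8*r^2 + 11*r + 20) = (r + 1)*(r + 3)*(r^2 - 9*r + 20) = (r - 4)*(r + 1)*(r + 3)*(r - 5)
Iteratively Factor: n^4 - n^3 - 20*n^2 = (n + 4)*(n^3 - 5*n^2) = (n - 5)*(n + 4)*(n^2) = n*(n - 5)*(n + 4)*(n)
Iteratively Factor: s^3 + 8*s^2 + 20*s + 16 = (s + 2)*(s^2 + 6*s + 8) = (s + 2)*(s + 4)*(s + 2)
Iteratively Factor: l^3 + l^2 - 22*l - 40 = (l + 4)*(l^2 - 3*l - 10) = (l + 2)*(l + 4)*(l - 5)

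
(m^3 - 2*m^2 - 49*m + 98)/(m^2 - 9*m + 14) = m + 7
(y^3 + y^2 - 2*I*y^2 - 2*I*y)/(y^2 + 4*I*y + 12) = y*(y + 1)/(y + 6*I)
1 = 1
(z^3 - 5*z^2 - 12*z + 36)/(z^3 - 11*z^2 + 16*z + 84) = (z^2 + z - 6)/(z^2 - 5*z - 14)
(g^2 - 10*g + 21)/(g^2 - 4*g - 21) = (g - 3)/(g + 3)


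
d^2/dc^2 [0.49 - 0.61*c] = 0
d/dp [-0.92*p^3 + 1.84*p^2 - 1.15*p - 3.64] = -2.76*p^2 + 3.68*p - 1.15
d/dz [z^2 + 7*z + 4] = 2*z + 7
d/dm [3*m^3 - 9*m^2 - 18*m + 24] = 9*m^2 - 18*m - 18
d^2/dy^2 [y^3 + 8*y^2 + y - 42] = 6*y + 16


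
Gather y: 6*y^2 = 6*y^2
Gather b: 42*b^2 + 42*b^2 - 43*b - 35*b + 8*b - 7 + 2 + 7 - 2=84*b^2 - 70*b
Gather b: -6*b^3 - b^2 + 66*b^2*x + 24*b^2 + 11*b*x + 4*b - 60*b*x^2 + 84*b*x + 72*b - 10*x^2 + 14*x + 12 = -6*b^3 + b^2*(66*x + 23) + b*(-60*x^2 + 95*x + 76) - 10*x^2 + 14*x + 12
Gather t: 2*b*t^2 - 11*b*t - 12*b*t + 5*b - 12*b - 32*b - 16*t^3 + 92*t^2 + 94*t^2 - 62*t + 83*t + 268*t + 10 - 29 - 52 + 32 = -39*b - 16*t^3 + t^2*(2*b + 186) + t*(289 - 23*b) - 39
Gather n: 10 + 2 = 12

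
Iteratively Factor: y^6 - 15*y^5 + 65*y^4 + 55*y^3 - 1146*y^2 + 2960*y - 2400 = (y - 4)*(y^5 - 11*y^4 + 21*y^3 + 139*y^2 - 590*y + 600) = (y - 5)*(y - 4)*(y^4 - 6*y^3 - 9*y^2 + 94*y - 120) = (y - 5)*(y - 4)*(y - 3)*(y^3 - 3*y^2 - 18*y + 40) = (y - 5)*(y - 4)*(y - 3)*(y + 4)*(y^2 - 7*y + 10) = (y - 5)^2*(y - 4)*(y - 3)*(y + 4)*(y - 2)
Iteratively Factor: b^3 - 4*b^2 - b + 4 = (b + 1)*(b^2 - 5*b + 4) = (b - 4)*(b + 1)*(b - 1)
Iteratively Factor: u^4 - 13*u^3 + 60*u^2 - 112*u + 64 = (u - 4)*(u^3 - 9*u^2 + 24*u - 16) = (u - 4)^2*(u^2 - 5*u + 4) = (u - 4)^3*(u - 1)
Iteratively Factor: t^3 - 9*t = (t)*(t^2 - 9) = t*(t + 3)*(t - 3)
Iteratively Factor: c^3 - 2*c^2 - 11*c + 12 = (c - 1)*(c^2 - c - 12) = (c - 1)*(c + 3)*(c - 4)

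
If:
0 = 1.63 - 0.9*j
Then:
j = 1.81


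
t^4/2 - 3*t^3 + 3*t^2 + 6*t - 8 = (t/2 + sqrt(2)/2)*(t - 4)*(t - 2)*(t - sqrt(2))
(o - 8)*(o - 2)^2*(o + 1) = o^4 - 11*o^3 + 24*o^2 + 4*o - 32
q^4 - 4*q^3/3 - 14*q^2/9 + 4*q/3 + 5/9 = (q - 5/3)*(q - 1)*(q + 1/3)*(q + 1)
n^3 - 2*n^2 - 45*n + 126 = (n - 6)*(n - 3)*(n + 7)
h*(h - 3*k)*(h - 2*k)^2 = h^4 - 7*h^3*k + 16*h^2*k^2 - 12*h*k^3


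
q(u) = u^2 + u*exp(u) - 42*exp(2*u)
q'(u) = u*exp(u) + 2*u - 84*exp(2*u) + exp(u)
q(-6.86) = 47.05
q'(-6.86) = -13.73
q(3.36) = -34702.31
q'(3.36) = -69488.43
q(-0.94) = -5.89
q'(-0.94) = -14.67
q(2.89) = -13537.53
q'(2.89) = -27120.00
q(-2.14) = 3.75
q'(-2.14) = -5.58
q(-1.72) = 1.30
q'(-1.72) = -6.26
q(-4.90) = 23.97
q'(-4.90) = -9.83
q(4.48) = -326569.65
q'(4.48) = -653477.54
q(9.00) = -2757645695.01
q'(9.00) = -5515356358.70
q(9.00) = -2757645695.01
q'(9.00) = -5515356358.70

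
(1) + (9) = 10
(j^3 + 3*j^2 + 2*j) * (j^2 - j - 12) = j^5 + 2*j^4 - 13*j^3 - 38*j^2 - 24*j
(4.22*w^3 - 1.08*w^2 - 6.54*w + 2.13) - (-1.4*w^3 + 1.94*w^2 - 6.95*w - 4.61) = 5.62*w^3 - 3.02*w^2 + 0.41*w + 6.74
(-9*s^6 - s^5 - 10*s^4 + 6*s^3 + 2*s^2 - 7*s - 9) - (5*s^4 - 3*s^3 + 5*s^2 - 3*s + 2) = -9*s^6 - s^5 - 15*s^4 + 9*s^3 - 3*s^2 - 4*s - 11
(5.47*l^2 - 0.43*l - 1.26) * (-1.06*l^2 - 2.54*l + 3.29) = -5.7982*l^4 - 13.438*l^3 + 20.4241*l^2 + 1.7857*l - 4.1454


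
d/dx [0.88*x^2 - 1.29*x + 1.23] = 1.76*x - 1.29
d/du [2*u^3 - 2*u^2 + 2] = 2*u*(3*u - 2)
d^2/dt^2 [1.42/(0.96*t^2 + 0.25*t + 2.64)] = (-2.617344*t^2 - 0.6816*t + 1.42*(1.92*t + 0.25)*(3.84*t + 0.5) - 7.197696)/(0.96*t^2 + 0.25*t + 2.64)^3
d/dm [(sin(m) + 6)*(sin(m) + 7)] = (2*sin(m) + 13)*cos(m)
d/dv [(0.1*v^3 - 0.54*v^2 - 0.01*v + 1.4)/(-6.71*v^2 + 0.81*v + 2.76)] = (-0.671*v^4 + 0.162*v^3 + 0.3235*v^2 + 15.8072*v - 1.1616)/(45.0241*v^4 - 10.8702*v^3 - 36.3831*v^2 + 4.4712*v + 7.6176)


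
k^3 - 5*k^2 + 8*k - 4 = (k - 2)^2*(k - 1)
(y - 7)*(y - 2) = y^2 - 9*y + 14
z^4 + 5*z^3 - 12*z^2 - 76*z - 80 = (z - 4)*(z + 2)^2*(z + 5)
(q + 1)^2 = q^2 + 2*q + 1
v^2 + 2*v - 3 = (v - 1)*(v + 3)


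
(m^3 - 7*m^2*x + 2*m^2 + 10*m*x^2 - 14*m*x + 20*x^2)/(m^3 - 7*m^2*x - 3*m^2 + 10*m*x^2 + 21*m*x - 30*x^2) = (m + 2)/(m - 3)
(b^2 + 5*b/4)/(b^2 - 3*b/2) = (4*b + 5)/(2*(2*b - 3))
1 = 1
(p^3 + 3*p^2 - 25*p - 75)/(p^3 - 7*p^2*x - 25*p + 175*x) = (-p - 3)/(-p + 7*x)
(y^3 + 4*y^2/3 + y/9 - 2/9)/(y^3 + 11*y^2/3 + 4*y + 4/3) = (y - 1/3)/(y + 2)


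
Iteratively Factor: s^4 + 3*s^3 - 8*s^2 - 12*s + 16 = (s + 4)*(s^3 - s^2 - 4*s + 4) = (s - 1)*(s + 4)*(s^2 - 4) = (s - 1)*(s + 2)*(s + 4)*(s - 2)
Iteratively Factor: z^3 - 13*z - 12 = (z - 4)*(z^2 + 4*z + 3) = (z - 4)*(z + 1)*(z + 3)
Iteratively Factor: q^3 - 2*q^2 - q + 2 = (q + 1)*(q^2 - 3*q + 2) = (q - 1)*(q + 1)*(q - 2)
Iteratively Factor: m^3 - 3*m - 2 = (m + 1)*(m^2 - m - 2) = (m - 2)*(m + 1)*(m + 1)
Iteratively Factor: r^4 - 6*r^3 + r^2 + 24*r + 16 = (r + 1)*(r^3 - 7*r^2 + 8*r + 16) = (r - 4)*(r + 1)*(r^2 - 3*r - 4) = (r - 4)^2*(r + 1)*(r + 1)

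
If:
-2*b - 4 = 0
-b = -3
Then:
No Solution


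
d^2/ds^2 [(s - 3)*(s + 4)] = 2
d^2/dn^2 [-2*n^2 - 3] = -4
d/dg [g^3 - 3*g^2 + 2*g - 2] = 3*g^2 - 6*g + 2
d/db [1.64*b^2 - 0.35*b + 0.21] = 3.28*b - 0.35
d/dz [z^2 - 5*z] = 2*z - 5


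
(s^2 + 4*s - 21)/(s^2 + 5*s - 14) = (s - 3)/(s - 2)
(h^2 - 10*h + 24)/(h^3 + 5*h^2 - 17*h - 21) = (h^2 - 10*h + 24)/(h^3 + 5*h^2 - 17*h - 21)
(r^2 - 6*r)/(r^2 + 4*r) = (r - 6)/(r + 4)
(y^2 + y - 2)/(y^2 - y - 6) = (y - 1)/(y - 3)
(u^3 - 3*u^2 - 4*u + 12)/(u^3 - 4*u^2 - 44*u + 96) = (u^2 - u - 6)/(u^2 - 2*u - 48)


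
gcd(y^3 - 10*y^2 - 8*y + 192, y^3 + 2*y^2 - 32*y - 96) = y^2 - 2*y - 24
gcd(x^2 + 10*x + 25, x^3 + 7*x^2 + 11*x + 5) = x + 5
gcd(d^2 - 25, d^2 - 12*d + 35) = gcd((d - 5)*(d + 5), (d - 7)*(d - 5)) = d - 5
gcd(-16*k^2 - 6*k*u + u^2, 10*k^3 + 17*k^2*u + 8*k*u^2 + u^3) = 2*k + u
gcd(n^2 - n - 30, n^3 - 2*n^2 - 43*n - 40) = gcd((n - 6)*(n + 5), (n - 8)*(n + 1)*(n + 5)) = n + 5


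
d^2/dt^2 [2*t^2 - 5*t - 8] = 4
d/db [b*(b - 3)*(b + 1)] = 3*b^2 - 4*b - 3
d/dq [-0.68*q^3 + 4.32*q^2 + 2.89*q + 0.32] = -2.04*q^2 + 8.64*q + 2.89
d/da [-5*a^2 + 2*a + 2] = 2 - 10*a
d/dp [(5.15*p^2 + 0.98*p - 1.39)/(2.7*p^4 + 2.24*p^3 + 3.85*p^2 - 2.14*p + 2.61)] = (-27.81*p^5 - 19.474*p^4 + 10.6216*p^3 - 5.4532*p^2 + 37.586*p - 0.4168)/(7.29*p^8 + 12.096*p^7 + 25.8076*p^6 + 5.692*p^5 + 19.3293*p^4 - 4.7852*p^3 + 24.6766*p^2 - 11.1708*p + 6.8121)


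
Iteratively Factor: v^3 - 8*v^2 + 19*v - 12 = (v - 1)*(v^2 - 7*v + 12) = (v - 4)*(v - 1)*(v - 3)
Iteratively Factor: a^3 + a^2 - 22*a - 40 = (a - 5)*(a^2 + 6*a + 8) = (a - 5)*(a + 2)*(a + 4)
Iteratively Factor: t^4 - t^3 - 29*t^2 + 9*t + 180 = (t + 3)*(t^3 - 4*t^2 - 17*t + 60) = (t - 3)*(t + 3)*(t^2 - t - 20) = (t - 3)*(t + 3)*(t + 4)*(t - 5)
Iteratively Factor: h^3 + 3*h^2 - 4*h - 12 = (h + 2)*(h^2 + h - 6) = (h + 2)*(h + 3)*(h - 2)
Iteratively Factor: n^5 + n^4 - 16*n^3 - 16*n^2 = (n + 4)*(n^4 - 3*n^3 - 4*n^2) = n*(n + 4)*(n^3 - 3*n^2 - 4*n) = n*(n + 1)*(n + 4)*(n^2 - 4*n) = n*(n - 4)*(n + 1)*(n + 4)*(n)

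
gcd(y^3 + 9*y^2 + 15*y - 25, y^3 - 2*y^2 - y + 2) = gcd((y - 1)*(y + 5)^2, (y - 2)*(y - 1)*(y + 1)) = y - 1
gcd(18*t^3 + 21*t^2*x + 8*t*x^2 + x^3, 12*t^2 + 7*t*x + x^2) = 3*t + x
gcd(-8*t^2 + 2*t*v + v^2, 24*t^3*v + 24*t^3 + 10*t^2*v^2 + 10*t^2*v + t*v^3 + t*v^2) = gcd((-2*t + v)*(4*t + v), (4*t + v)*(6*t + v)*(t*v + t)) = 4*t + v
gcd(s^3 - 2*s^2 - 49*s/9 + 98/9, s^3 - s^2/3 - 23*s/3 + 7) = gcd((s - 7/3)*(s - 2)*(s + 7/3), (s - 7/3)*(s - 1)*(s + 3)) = s - 7/3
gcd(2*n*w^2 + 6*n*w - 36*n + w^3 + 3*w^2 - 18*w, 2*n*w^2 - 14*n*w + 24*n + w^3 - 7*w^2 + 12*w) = 2*n*w - 6*n + w^2 - 3*w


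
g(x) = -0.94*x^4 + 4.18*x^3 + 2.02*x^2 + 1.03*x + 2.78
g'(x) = -3.76*x^3 + 12.54*x^2 + 4.04*x + 1.03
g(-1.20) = -4.72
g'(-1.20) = 20.74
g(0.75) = 6.15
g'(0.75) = 9.53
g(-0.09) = 2.70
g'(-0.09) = 0.77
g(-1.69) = -21.04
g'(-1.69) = 48.17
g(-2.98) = -167.10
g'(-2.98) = 199.85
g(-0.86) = 0.22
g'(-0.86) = 9.22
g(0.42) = 3.85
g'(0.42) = 4.66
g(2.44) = 44.72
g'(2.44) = 30.93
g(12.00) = -11962.78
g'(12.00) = -4642.01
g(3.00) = 60.77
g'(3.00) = 24.49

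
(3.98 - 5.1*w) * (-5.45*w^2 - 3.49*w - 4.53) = 27.795*w^3 - 3.892*w^2 + 9.2128*w - 18.0294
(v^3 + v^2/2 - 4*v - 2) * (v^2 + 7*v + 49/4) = v^5 + 15*v^4/2 + 47*v^3/4 - 191*v^2/8 - 63*v - 49/2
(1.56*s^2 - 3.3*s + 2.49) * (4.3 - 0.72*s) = -1.1232*s^3 + 9.084*s^2 - 15.9828*s + 10.707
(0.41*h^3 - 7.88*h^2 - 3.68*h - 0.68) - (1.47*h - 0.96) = 0.41*h^3 - 7.88*h^2 - 5.15*h + 0.28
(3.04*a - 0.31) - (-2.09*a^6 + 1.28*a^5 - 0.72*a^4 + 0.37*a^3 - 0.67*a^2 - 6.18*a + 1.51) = 2.09*a^6 - 1.28*a^5 + 0.72*a^4 - 0.37*a^3 + 0.67*a^2 + 9.22*a - 1.82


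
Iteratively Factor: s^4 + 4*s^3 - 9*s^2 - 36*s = (s + 3)*(s^3 + s^2 - 12*s) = (s + 3)*(s + 4)*(s^2 - 3*s) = (s - 3)*(s + 3)*(s + 4)*(s)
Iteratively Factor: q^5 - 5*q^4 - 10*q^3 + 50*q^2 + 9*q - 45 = (q + 3)*(q^4 - 8*q^3 + 14*q^2 + 8*q - 15) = (q - 5)*(q + 3)*(q^3 - 3*q^2 - q + 3) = (q - 5)*(q + 1)*(q + 3)*(q^2 - 4*q + 3) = (q - 5)*(q - 1)*(q + 1)*(q + 3)*(q - 3)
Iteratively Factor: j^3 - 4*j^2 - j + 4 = (j + 1)*(j^2 - 5*j + 4) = (j - 4)*(j + 1)*(j - 1)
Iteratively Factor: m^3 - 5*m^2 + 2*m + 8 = (m - 2)*(m^2 - 3*m - 4) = (m - 4)*(m - 2)*(m + 1)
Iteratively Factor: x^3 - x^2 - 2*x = (x + 1)*(x^2 - 2*x) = x*(x + 1)*(x - 2)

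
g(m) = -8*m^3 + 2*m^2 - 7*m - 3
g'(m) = -24*m^2 + 4*m - 7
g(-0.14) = -1.96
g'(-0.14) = -8.03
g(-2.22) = 109.93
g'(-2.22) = -134.16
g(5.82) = -1553.09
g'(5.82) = -796.66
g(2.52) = -135.96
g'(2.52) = -149.33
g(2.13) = -86.14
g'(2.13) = -107.37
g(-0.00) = -3.00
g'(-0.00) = -7.00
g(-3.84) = 506.36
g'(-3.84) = -376.25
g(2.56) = -142.03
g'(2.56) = -154.05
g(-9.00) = 6054.00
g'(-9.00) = -1987.00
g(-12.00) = 14193.00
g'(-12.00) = -3511.00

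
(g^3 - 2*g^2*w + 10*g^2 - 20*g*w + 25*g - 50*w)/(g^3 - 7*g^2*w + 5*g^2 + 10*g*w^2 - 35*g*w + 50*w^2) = (-g - 5)/(-g + 5*w)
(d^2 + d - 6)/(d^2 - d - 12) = (d - 2)/(d - 4)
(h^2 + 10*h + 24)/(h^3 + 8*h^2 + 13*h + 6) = (h + 4)/(h^2 + 2*h + 1)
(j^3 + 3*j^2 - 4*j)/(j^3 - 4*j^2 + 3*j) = (j + 4)/(j - 3)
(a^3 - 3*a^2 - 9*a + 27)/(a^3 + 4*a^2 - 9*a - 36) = (a - 3)/(a + 4)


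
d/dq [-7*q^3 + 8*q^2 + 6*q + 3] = -21*q^2 + 16*q + 6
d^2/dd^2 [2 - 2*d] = 0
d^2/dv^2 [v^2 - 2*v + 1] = 2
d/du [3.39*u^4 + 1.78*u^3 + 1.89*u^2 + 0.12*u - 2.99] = 13.56*u^3 + 5.34*u^2 + 3.78*u + 0.12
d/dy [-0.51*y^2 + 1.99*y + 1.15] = 1.99 - 1.02*y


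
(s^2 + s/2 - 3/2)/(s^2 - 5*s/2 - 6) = (s - 1)/(s - 4)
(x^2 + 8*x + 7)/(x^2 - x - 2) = (x + 7)/(x - 2)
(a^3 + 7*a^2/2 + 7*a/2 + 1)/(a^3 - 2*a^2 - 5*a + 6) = (2*a^2 + 3*a + 1)/(2*(a^2 - 4*a + 3))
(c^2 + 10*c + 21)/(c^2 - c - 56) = (c + 3)/(c - 8)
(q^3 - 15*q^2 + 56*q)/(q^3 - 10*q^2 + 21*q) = (q - 8)/(q - 3)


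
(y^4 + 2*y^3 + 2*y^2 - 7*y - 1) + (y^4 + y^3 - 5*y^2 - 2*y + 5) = 2*y^4 + 3*y^3 - 3*y^2 - 9*y + 4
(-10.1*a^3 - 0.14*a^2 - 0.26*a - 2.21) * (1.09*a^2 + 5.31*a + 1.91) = -11.009*a^5 - 53.7836*a^4 - 20.3178*a^3 - 4.0569*a^2 - 12.2317*a - 4.2211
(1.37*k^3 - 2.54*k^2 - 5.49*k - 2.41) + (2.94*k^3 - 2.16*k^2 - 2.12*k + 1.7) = 4.31*k^3 - 4.7*k^2 - 7.61*k - 0.71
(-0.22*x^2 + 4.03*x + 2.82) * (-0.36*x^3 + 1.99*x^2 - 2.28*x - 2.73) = 0.0792*x^5 - 1.8886*x^4 + 7.5061*x^3 - 2.976*x^2 - 17.4315*x - 7.6986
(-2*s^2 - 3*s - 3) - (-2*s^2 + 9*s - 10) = 7 - 12*s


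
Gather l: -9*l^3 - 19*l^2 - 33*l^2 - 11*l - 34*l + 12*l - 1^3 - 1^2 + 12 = -9*l^3 - 52*l^2 - 33*l + 10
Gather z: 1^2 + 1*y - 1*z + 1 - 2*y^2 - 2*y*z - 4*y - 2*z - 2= -2*y^2 - 3*y + z*(-2*y - 3)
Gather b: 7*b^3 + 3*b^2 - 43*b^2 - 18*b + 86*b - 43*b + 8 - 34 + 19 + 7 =7*b^3 - 40*b^2 + 25*b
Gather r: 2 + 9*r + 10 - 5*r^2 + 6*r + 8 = -5*r^2 + 15*r + 20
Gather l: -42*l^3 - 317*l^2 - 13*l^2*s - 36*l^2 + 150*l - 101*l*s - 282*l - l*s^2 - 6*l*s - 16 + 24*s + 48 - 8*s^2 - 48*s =-42*l^3 + l^2*(-13*s - 353) + l*(-s^2 - 107*s - 132) - 8*s^2 - 24*s + 32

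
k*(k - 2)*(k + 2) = k^3 - 4*k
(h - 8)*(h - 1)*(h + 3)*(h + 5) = h^4 - h^3 - 49*h^2 - 71*h + 120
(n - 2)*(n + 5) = n^2 + 3*n - 10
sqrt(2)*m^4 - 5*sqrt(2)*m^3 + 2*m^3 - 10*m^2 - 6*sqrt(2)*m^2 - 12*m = m*(m - 6)*(m + sqrt(2))*(sqrt(2)*m + sqrt(2))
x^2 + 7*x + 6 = (x + 1)*(x + 6)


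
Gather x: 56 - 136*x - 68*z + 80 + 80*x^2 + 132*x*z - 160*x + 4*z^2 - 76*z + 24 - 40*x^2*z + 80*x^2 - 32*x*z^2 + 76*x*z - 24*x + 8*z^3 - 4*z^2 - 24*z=x^2*(160 - 40*z) + x*(-32*z^2 + 208*z - 320) + 8*z^3 - 168*z + 160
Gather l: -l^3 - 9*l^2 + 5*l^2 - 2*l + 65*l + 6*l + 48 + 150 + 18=-l^3 - 4*l^2 + 69*l + 216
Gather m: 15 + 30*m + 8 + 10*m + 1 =40*m + 24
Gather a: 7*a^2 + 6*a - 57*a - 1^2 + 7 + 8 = 7*a^2 - 51*a + 14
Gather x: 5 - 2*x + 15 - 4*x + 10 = 30 - 6*x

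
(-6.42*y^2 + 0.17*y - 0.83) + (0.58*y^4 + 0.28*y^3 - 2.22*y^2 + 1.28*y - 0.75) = 0.58*y^4 + 0.28*y^3 - 8.64*y^2 + 1.45*y - 1.58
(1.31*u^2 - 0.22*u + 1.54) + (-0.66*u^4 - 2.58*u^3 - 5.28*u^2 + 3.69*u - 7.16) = -0.66*u^4 - 2.58*u^3 - 3.97*u^2 + 3.47*u - 5.62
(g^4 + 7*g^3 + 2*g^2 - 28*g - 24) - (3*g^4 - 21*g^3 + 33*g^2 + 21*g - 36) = -2*g^4 + 28*g^3 - 31*g^2 - 49*g + 12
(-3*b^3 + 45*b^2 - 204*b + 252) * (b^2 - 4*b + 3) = -3*b^5 + 57*b^4 - 393*b^3 + 1203*b^2 - 1620*b + 756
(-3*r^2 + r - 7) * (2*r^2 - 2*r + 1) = -6*r^4 + 8*r^3 - 19*r^2 + 15*r - 7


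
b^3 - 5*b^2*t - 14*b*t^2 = b*(b - 7*t)*(b + 2*t)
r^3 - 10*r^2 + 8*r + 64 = (r - 8)*(r - 4)*(r + 2)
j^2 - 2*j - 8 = (j - 4)*(j + 2)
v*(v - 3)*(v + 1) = v^3 - 2*v^2 - 3*v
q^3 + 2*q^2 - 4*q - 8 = (q - 2)*(q + 2)^2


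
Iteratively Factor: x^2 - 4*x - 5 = (x - 5)*(x + 1)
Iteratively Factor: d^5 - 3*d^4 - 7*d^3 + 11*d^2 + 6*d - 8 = (d + 2)*(d^4 - 5*d^3 + 3*d^2 + 5*d - 4) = (d - 1)*(d + 2)*(d^3 - 4*d^2 - d + 4) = (d - 1)*(d + 1)*(d + 2)*(d^2 - 5*d + 4) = (d - 4)*(d - 1)*(d + 1)*(d + 2)*(d - 1)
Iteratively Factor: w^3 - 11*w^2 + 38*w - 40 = (w - 5)*(w^2 - 6*w + 8) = (w - 5)*(w - 4)*(w - 2)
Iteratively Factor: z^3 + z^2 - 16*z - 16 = (z + 4)*(z^2 - 3*z - 4) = (z + 1)*(z + 4)*(z - 4)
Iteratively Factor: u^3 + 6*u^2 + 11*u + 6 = (u + 3)*(u^2 + 3*u + 2) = (u + 1)*(u + 3)*(u + 2)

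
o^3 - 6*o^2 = o^2*(o - 6)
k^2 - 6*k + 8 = (k - 4)*(k - 2)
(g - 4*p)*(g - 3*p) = g^2 - 7*g*p + 12*p^2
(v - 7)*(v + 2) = v^2 - 5*v - 14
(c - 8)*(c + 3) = c^2 - 5*c - 24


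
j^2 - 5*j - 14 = (j - 7)*(j + 2)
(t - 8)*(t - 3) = t^2 - 11*t + 24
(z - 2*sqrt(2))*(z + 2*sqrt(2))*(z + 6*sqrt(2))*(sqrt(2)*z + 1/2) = sqrt(2)*z^4 + 25*z^3/2 - 5*sqrt(2)*z^2 - 100*z - 24*sqrt(2)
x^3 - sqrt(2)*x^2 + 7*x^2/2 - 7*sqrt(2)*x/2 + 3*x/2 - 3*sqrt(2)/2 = (x + 1/2)*(x + 3)*(x - sqrt(2))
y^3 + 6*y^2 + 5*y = y*(y + 1)*(y + 5)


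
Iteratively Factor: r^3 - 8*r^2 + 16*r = (r - 4)*(r^2 - 4*r) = r*(r - 4)*(r - 4)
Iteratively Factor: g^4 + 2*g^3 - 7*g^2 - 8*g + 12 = (g - 1)*(g^3 + 3*g^2 - 4*g - 12) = (g - 1)*(g + 2)*(g^2 + g - 6) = (g - 1)*(g + 2)*(g + 3)*(g - 2)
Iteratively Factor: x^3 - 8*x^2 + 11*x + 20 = (x + 1)*(x^2 - 9*x + 20) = (x - 5)*(x + 1)*(x - 4)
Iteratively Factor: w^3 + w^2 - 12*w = (w - 3)*(w^2 + 4*w) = w*(w - 3)*(w + 4)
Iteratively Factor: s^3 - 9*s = (s)*(s^2 - 9) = s*(s - 3)*(s + 3)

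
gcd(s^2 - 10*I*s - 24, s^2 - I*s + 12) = s - 4*I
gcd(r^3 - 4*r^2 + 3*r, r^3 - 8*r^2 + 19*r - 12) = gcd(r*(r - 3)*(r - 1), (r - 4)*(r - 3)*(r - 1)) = r^2 - 4*r + 3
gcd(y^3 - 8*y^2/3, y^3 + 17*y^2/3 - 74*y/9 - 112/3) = y - 8/3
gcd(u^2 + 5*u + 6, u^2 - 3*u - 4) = 1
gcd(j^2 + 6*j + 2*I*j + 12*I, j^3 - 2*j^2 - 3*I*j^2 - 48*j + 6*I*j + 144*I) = j + 6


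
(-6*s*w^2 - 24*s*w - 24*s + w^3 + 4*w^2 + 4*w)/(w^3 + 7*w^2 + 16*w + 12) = (-6*s + w)/(w + 3)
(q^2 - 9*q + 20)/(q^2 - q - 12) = (q - 5)/(q + 3)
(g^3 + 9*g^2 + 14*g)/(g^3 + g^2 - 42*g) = (g + 2)/(g - 6)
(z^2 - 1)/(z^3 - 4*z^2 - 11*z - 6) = (z - 1)/(z^2 - 5*z - 6)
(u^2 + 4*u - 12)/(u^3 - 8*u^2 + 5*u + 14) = (u + 6)/(u^2 - 6*u - 7)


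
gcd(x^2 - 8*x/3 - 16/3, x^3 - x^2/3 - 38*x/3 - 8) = x - 4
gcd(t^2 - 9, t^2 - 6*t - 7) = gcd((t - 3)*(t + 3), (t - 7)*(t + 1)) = 1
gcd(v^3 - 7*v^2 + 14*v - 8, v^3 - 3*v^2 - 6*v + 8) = v^2 - 5*v + 4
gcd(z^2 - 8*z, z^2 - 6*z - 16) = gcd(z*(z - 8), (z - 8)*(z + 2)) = z - 8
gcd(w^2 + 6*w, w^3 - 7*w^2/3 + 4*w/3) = w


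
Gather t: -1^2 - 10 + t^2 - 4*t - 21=t^2 - 4*t - 32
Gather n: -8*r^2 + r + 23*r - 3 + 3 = -8*r^2 + 24*r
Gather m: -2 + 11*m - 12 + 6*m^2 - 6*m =6*m^2 + 5*m - 14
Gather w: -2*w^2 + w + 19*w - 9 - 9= -2*w^2 + 20*w - 18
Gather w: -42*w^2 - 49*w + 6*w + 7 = -42*w^2 - 43*w + 7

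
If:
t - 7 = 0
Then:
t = 7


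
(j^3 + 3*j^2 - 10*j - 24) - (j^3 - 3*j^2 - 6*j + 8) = 6*j^2 - 4*j - 32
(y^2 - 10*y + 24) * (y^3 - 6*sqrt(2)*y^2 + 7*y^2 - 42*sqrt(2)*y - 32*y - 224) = y^5 - 6*sqrt(2)*y^4 - 3*y^4 - 78*y^3 + 18*sqrt(2)*y^3 + 264*y^2 + 276*sqrt(2)*y^2 - 1008*sqrt(2)*y + 1472*y - 5376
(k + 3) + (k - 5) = 2*k - 2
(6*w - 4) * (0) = 0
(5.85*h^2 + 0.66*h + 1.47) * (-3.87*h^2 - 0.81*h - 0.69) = -22.6395*h^4 - 7.2927*h^3 - 10.26*h^2 - 1.6461*h - 1.0143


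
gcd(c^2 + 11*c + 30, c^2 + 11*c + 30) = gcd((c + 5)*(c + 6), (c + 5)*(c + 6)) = c^2 + 11*c + 30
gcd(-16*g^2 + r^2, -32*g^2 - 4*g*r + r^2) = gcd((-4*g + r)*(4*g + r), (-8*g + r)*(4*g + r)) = 4*g + r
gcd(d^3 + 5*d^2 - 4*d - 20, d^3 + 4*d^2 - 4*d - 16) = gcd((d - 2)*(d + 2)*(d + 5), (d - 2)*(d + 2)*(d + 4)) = d^2 - 4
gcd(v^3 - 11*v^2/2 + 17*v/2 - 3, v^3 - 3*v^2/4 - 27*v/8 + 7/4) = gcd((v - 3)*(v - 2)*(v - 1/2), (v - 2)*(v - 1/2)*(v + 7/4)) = v^2 - 5*v/2 + 1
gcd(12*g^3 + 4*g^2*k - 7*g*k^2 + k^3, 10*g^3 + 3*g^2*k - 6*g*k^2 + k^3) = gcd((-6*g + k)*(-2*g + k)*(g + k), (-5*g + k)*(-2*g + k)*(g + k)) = 2*g^2 + g*k - k^2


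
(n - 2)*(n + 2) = n^2 - 4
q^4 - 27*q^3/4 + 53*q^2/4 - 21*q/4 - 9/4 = (q - 3)^2*(q - 1)*(q + 1/4)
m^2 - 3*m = m*(m - 3)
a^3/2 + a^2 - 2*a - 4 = (a/2 + 1)*(a - 2)*(a + 2)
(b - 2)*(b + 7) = b^2 + 5*b - 14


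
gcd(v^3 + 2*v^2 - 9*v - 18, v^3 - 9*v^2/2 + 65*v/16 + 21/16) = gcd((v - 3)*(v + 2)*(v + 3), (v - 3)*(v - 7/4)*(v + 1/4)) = v - 3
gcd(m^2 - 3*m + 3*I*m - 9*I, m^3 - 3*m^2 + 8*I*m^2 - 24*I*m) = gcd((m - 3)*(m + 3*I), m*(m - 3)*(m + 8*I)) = m - 3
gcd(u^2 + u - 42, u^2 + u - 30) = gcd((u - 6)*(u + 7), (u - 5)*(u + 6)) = 1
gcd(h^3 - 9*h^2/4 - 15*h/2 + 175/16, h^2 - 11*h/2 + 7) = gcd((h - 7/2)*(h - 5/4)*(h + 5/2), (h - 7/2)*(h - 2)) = h - 7/2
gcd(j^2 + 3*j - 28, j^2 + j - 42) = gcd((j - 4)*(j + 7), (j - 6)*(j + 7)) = j + 7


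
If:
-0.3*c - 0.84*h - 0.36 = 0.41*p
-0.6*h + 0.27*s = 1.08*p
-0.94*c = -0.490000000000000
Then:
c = 0.52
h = -0.167422867513612*s - 0.843456771054562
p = 0.343012704174229*s + 0.468587095030312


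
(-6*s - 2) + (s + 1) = -5*s - 1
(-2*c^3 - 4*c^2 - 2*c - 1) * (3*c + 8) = -6*c^4 - 28*c^3 - 38*c^2 - 19*c - 8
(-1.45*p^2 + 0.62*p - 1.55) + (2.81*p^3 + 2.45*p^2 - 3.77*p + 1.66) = 2.81*p^3 + 1.0*p^2 - 3.15*p + 0.11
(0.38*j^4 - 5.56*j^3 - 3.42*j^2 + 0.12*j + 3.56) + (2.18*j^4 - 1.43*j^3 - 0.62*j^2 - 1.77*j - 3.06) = 2.56*j^4 - 6.99*j^3 - 4.04*j^2 - 1.65*j + 0.5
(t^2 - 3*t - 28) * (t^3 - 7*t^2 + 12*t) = t^5 - 10*t^4 + 5*t^3 + 160*t^2 - 336*t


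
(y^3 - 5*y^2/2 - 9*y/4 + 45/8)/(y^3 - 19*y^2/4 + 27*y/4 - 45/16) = 2*(2*y + 3)/(4*y - 3)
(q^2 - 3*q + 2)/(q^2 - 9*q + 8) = (q - 2)/(q - 8)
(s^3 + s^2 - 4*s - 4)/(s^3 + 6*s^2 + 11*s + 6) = (s - 2)/(s + 3)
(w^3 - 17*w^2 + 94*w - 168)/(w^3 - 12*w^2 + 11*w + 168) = (w^2 - 10*w + 24)/(w^2 - 5*w - 24)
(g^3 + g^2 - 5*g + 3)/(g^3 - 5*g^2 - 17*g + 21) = (g - 1)/(g - 7)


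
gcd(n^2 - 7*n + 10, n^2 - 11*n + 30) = n - 5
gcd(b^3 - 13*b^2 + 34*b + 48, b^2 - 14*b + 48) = b^2 - 14*b + 48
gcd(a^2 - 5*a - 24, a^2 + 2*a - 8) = 1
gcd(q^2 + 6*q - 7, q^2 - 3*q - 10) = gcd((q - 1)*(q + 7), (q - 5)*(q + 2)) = 1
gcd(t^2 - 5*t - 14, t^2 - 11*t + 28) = t - 7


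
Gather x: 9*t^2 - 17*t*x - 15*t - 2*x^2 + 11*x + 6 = 9*t^2 - 15*t - 2*x^2 + x*(11 - 17*t) + 6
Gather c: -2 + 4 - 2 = 0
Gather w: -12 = -12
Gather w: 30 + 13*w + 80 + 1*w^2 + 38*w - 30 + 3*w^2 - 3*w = 4*w^2 + 48*w + 80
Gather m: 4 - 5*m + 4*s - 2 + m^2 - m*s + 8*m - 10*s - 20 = m^2 + m*(3 - s) - 6*s - 18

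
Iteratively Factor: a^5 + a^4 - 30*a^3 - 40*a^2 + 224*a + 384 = (a - 4)*(a^4 + 5*a^3 - 10*a^2 - 80*a - 96) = (a - 4)*(a + 4)*(a^3 + a^2 - 14*a - 24) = (a - 4)*(a + 3)*(a + 4)*(a^2 - 2*a - 8) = (a - 4)*(a + 2)*(a + 3)*(a + 4)*(a - 4)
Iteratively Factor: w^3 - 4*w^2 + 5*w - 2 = (w - 2)*(w^2 - 2*w + 1) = (w - 2)*(w - 1)*(w - 1)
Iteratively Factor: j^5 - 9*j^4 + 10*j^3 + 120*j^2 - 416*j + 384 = (j - 4)*(j^4 - 5*j^3 - 10*j^2 + 80*j - 96) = (j - 4)*(j - 3)*(j^3 - 2*j^2 - 16*j + 32) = (j - 4)*(j - 3)*(j - 2)*(j^2 - 16) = (j - 4)*(j - 3)*(j - 2)*(j + 4)*(j - 4)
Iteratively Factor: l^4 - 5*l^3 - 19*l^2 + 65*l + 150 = (l + 3)*(l^3 - 8*l^2 + 5*l + 50) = (l - 5)*(l + 3)*(l^2 - 3*l - 10) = (l - 5)^2*(l + 3)*(l + 2)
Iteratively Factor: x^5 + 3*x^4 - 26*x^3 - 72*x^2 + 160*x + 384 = (x - 4)*(x^4 + 7*x^3 + 2*x^2 - 64*x - 96) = (x - 4)*(x + 4)*(x^3 + 3*x^2 - 10*x - 24) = (x - 4)*(x + 4)^2*(x^2 - x - 6) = (x - 4)*(x + 2)*(x + 4)^2*(x - 3)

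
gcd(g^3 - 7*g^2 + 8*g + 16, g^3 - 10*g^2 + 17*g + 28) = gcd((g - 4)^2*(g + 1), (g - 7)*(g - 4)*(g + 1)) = g^2 - 3*g - 4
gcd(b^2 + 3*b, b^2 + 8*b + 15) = b + 3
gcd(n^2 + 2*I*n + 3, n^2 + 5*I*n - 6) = n + 3*I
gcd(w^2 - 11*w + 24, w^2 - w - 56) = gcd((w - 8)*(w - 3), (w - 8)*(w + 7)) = w - 8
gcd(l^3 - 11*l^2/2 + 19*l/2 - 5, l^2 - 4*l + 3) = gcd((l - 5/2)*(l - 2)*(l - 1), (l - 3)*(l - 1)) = l - 1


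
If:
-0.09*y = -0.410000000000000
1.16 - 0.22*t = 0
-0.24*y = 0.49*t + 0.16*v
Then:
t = 5.27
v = -22.98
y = 4.56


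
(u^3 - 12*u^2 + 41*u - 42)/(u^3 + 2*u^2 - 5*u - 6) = (u^2 - 10*u + 21)/(u^2 + 4*u + 3)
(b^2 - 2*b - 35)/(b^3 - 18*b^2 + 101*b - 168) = (b + 5)/(b^2 - 11*b + 24)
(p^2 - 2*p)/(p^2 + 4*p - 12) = p/(p + 6)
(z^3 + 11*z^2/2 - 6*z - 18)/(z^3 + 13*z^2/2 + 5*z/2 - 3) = (2*z^2 - z - 6)/(2*z^2 + z - 1)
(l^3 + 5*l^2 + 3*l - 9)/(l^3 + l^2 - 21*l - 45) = (l - 1)/(l - 5)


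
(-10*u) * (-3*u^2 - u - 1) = 30*u^3 + 10*u^2 + 10*u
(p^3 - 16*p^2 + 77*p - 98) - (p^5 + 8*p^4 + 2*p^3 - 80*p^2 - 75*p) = -p^5 - 8*p^4 - p^3 + 64*p^2 + 152*p - 98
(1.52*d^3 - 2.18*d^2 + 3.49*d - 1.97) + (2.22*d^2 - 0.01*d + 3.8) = 1.52*d^3 + 0.04*d^2 + 3.48*d + 1.83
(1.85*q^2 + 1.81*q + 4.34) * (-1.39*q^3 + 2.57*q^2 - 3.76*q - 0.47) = -2.5715*q^5 + 2.2386*q^4 - 8.3369*q^3 + 3.4787*q^2 - 17.1691*q - 2.0398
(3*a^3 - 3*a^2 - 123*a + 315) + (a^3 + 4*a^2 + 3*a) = 4*a^3 + a^2 - 120*a + 315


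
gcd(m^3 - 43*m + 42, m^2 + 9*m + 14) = m + 7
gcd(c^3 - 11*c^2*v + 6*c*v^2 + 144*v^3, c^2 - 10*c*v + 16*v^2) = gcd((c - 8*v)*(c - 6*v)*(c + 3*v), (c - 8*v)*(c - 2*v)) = -c + 8*v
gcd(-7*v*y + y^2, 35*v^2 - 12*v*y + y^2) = -7*v + y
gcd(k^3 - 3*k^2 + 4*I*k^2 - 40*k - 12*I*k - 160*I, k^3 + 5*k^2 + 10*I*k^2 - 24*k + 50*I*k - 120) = k^2 + k*(5 + 4*I) + 20*I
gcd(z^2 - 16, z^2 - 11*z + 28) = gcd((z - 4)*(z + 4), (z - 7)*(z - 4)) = z - 4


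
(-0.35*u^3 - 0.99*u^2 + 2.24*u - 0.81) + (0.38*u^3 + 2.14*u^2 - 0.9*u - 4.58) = 0.03*u^3 + 1.15*u^2 + 1.34*u - 5.39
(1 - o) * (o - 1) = -o^2 + 2*o - 1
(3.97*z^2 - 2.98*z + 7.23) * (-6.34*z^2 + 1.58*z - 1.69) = -25.1698*z^4 + 25.1658*z^3 - 57.2559*z^2 + 16.4596*z - 12.2187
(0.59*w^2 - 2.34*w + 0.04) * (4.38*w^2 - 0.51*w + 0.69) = 2.5842*w^4 - 10.5501*w^3 + 1.7757*w^2 - 1.635*w + 0.0276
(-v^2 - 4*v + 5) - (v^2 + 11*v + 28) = -2*v^2 - 15*v - 23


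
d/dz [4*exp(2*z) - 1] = 8*exp(2*z)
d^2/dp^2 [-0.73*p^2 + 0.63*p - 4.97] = -1.46000000000000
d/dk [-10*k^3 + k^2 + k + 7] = -30*k^2 + 2*k + 1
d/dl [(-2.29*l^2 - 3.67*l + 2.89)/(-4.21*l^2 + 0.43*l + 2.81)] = (-16.4354*l^2 + 11.464*l - 11.5554)/(17.7241*l^4 - 3.6206*l^3 - 23.4753*l^2 + 2.4166*l + 7.8961)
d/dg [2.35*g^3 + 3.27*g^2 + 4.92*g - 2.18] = 7.05*g^2 + 6.54*g + 4.92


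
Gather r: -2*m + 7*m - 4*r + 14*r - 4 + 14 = 5*m + 10*r + 10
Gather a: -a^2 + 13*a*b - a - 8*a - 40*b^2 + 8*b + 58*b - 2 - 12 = -a^2 + a*(13*b - 9) - 40*b^2 + 66*b - 14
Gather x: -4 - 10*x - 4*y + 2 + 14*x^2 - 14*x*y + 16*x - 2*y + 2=14*x^2 + x*(6 - 14*y) - 6*y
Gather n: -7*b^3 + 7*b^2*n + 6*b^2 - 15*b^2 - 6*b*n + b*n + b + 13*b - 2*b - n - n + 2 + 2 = -7*b^3 - 9*b^2 + 12*b + n*(7*b^2 - 5*b - 2) + 4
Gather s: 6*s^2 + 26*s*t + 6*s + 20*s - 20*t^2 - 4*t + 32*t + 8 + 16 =6*s^2 + s*(26*t + 26) - 20*t^2 + 28*t + 24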